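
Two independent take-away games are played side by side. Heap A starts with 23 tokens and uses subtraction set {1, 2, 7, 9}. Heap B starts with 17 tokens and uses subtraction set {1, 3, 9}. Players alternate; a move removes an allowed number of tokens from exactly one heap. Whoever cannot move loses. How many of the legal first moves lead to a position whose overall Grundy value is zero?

0

Heap A, S = {1, 2, 7, 9}:
n :  0  1  2  3  4  5  6  7  8  9 10 11 12 13 14 15 16 17 18 19 20 21 22 23
G :  0  1  2  0  1  2  0  1  2  3  4  0  1  2  0  1  2  0  1  2  3  4  0  1
G_A(23) = 1.
Heap B, S = {1, 3, 9}:
n :  0  1  2  3  4  5  6  7  8  9 10 11 12 13 14 15 16 17
G :  0  1  0  1  0  1  0  1  0  1  0  1  0  1  0  1  0  1
G_B(17) = 1.
Combined Grundy value = 1 ⊕ 1 = 0.
A winning move leaves total XOR = 0, i.e. changes one component's Grundy value g to g ⊕ X where X is the current total.
Heap A: target g' = 1⊕0 = 1, but every legal move changes the Grundy value (mex property), so 0 moves.
Heap B: target g' = 1⊕0 = 1, but every legal move changes the Grundy value (mex property), so 0 moves.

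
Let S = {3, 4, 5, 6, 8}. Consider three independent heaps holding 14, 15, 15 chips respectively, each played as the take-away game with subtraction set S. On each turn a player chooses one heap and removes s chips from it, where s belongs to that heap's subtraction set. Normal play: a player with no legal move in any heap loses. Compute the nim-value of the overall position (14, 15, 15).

All heaps use S = {3, 4, 5, 6, 8}:
n :  0  1  2  3  4  5  6  7  8  9 10 11 12 13 14 15
G :  0  0  0  1  1  1  2  2  2  3  3  0  0  0  1  1
Heap A: G(14) = 1.
Heap B: G(15) = 1.
Heap C: G(15) = 1.
Combined Grundy value = 1 ⊕ 1 ⊕ 1 = 1.

1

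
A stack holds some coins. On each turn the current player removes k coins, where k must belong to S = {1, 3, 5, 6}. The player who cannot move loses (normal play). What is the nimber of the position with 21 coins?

n :  0  1  2  3  4  5  6  7  8  9 10 11 12 13 14 15 16 17 18 19 20 21
G :  0  1  0  1  0  1  2  3  2  3  2  0  1  0  1  0  1  2  3  2  3  2

2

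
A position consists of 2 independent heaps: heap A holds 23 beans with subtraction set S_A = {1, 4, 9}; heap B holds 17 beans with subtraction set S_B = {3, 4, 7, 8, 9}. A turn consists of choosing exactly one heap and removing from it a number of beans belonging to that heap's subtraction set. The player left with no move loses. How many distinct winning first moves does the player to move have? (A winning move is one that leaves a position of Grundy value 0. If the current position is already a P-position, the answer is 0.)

0

Heap A, S = {1, 4, 9}:
G(0) = 0
G(1) = mex{0} = 1
G(2) = mex{1} = 0
G(3) = mex{0} = 1
G(4) = mex{1,0} = 2
G(5) = mex{2,1} = 0
G(6) = mex{0,0} = 1
G(7) = mex{1,1} = 0
G(8) = mex{0,2} = 1
G(9) = mex{1,0,0} = 2
G(10) = mex{2,1,1} = 0
G(11) = mex{0,0,0} = 1
G(12) = mex{1,1,1} = 0
G(13) = mex{0,2,2} = 1
G(14) = mex{1,0,0} = 2
G(15) = mex{2,1,1} = 0
G(16) = mex{0,0,0} = 1
G(17) = mex{1,1,1} = 0
G(18) = mex{0,2,2} = 1
G(19) = mex{1,0,0} = 2
G(20) = mex{2,1,1} = 0
G(21) = mex{0,0,0} = 1
G(22) = mex{1,1,1} = 0
G(23) = mex{0,2,2} = 1
G_A(23) = 1.
Heap B, S = {3, 4, 7, 8, 9}:
G(0) = 0
G(1) = mex{} = 0
G(2) = mex{} = 0
G(3) = mex{0} = 1
G(4) = mex{0,0} = 1
G(5) = mex{0,0} = 1
G(6) = mex{1,0} = 2
G(7) = mex{1,1,0} = 2
G(8) = mex{1,1,0,0} = 2
G(9) = mex{2,1,0,0,0} = 3
G(10) = mex{2,2,1,0,0} = 3
G(11) = mex{2,2,1,1,0} = 3
G(12) = mex{3,2,1,1,1} = 0
G(13) = mex{3,3,2,1,1} = 0
G(14) = mex{3,3,2,2,1} = 0
G(15) = mex{0,3,2,2,2} = 1
G(16) = mex{0,0,3,2,2} = 1
G(17) = mex{0,0,3,3,2} = 1
G_B(17) = 1.
Combined Grundy value = 1 ⊕ 1 = 0.
A winning move leaves total XOR = 0, i.e. changes one component's Grundy value g to g ⊕ X where X is the current total.
Heap A: target g' = 1⊕0 = 1, but every legal move changes the Grundy value (mex property), so 0 moves.
Heap B: target g' = 1⊕0 = 1, but every legal move changes the Grundy value (mex property), so 0 moves.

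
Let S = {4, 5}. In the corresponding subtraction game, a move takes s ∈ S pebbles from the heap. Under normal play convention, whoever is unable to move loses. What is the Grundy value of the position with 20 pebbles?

G(0) = 0
G(1) = mex{} = 0
G(2) = mex{} = 0
G(3) = mex{} = 0
G(4) = mex{0} = 1
G(5) = mex{0,0} = 1
G(6) = mex{0,0} = 1
G(7) = mex{0,0} = 1
G(8) = mex{1,0} = 2
G(9) = mex{1,1} = 0
G(10) = mex{1,1} = 0
G(11) = mex{1,1} = 0
G(12) = mex{2,1} = 0
G(13) = mex{0,2} = 1
G(14) = mex{0,0} = 1
G(15) = mex{0,0} = 1
G(16) = mex{0,0} = 1
G(17) = mex{1,0} = 2
G(18) = mex{1,1} = 0
G(19) = mex{1,1} = 0
G(20) = mex{1,1} = 0

0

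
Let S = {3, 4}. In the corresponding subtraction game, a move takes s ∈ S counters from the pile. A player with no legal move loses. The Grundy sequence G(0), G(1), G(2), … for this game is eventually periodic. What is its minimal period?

7

G(0) = 0
G(1) = mex{} = 0
G(2) = mex{} = 0
G(3) = mex{0} = 1
G(4) = mex{0,0} = 1
G(5) = mex{0,0} = 1
G(6) = mex{1,0} = 2
G(7) = mex{1,1} = 0
G(8) = mex{1,1} = 0
G(9) = mex{2,1} = 0
G(10) = mex{0,2} = 1
G(11) = mex{0,0} = 1
G(12) = mex{0,0} = 1
G(13) = mex{1,0} = 2
G(14) = mex{1,1} = 0
G(15) = mex{1,1} = 0
G(n+7) = G(n) holds for n = 0,…,3 (a full window of length max(S) = 4), so the sequence is purely periodic with period 7.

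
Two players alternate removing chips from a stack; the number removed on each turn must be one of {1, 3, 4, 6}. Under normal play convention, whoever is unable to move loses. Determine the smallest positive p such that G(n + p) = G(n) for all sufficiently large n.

n :  0  1  2  3  4  5  6  7  8  9 10 11 12 13 14 15
G :  0  1  0  1  2  3  2  0  1  0  1  2  3  2  0  1
G(n+7) = G(n) holds for n = 0,…,5 (a full window of length max(S) = 6), so the sequence is purely periodic with period 7.

7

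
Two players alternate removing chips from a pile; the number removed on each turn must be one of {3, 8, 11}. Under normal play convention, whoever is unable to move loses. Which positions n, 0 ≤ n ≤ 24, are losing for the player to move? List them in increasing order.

G(0) = 0
G(1) = mex{} = 0
G(2) = mex{} = 0
G(3) = mex{0} = 1
G(4) = mex{0} = 1
G(5) = mex{0} = 1
G(6) = mex{1} = 0
G(7) = mex{1} = 0
G(8) = mex{1,0} = 2
G(9) = mex{0,0} = 1
G(10) = mex{0,0} = 1
G(11) = mex{2,1,0} = 3
G(12) = mex{1,1,0} = 2
G(13) = mex{1,1,0} = 2
G(14) = mex{3,0,1} = 2
G(15) = mex{2,0,1} = 3
G(16) = mex{2,2,1} = 0
G(17) = mex{2,1,0} = 3
G(18) = mex{3,1,0} = 2
G(19) = mex{0,3,2} = 1
G(20) = mex{3,2,1} = 0
G(21) = mex{2,2,1} = 0
G(22) = mex{1,2,3} = 0
G(23) = mex{0,3,2} = 1
G(24) = mex{0,0,2} = 1
P-positions are exactly the n with G(n) = 0.

0, 1, 2, 6, 7, 16, 20, 21, 22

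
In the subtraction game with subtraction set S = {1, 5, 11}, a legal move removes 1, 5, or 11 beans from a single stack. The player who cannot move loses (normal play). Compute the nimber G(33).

G(0) = 0
G(1) = mex{0} = 1
G(2) = mex{1} = 0
G(3) = mex{0} = 1
G(4) = mex{1} = 0
G(5) = mex{0,0} = 1
G(6) = mex{1,1} = 0
G(7) = mex{0,0} = 1
G(8) = mex{1,1} = 0
G(9) = mex{0,0} = 1
G(10) = mex{1,1} = 0
G(11) = mex{0,0,0} = 1
G(12) = mex{1,1,1} = 0
G(13) = mex{0,0,0} = 1
G(14) = mex{1,1,1} = 0
G(15) = mex{0,0,0} = 1
G(16) = mex{1,1,1} = 0
G(17) = mex{0,0,0} = 1
G(18) = mex{1,1,1} = 0
G(19) = mex{0,0,0} = 1
G(20) = mex{1,1,1} = 0
G(21) = mex{0,0,0} = 1
G(22) = mex{1,1,1} = 0
G(23) = mex{0,0,0} = 1
G(24) = mex{1,1,1} = 0
G(25) = mex{0,0,0} = 1
G(26) = mex{1,1,1} = 0
G(27) = mex{0,0,0} = 1
G(28) = mex{1,1,1} = 0
G(29) = mex{0,0,0} = 1
G(30) = mex{1,1,1} = 0
G(31) = mex{0,0,0} = 1
G(32) = mex{1,1,1} = 0
G(33) = mex{0,0,0} = 1

1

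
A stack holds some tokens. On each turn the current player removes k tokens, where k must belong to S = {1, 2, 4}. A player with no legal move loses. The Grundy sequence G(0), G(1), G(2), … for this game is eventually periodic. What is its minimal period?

3

n :  0  1  2  3  4  5  6  7  8  9 10 11 12 13 14
G :  0  1  2  0  1  2  0  1  2  0  1  2  0  1  2
G(n+3) = G(n) holds for n = 0,…,3 (a full window of length max(S) = 4), so the sequence is purely periodic with period 3.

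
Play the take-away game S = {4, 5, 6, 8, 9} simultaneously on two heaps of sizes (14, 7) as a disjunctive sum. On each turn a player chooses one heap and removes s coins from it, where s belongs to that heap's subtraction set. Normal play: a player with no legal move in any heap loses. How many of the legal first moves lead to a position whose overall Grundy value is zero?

All heaps use S = {4, 5, 6, 8, 9}:
n :  0  1  2  3  4  5  6  7  8  9 10 11 12 13 14
G :  0  0  0  0  1  1  1  1  2  2  2  2  3  0  0
Heap A: G(14) = 0.
Heap B: G(7) = 1.
Combined Grundy value = 0 ⊕ 1 = 1.
A winning move leaves total XOR = 0, i.e. changes one component's Grundy value g to g ⊕ X where X is the current total.
Heap A: need g' = 0⊕1 = 1. Options: 14−4→G=2, 14−5→G=2, 14−6→G=2, 14−8→G=1, 14−9→G=1. Hits: 2.
Heap B: need g' = 1⊕1 = 0. Options: 7−4→G=0, 7−5→G=0, 7−6→G=0. Hits: 3.

5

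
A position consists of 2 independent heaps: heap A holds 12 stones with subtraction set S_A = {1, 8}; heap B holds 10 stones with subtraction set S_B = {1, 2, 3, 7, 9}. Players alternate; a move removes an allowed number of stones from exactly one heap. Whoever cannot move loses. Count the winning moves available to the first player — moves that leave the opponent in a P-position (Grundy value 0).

Heap A, S = {1, 8}:
G(0) = 0
G(1) = mex{0} = 1
G(2) = mex{1} = 0
G(3) = mex{0} = 1
G(4) = mex{1} = 0
G(5) = mex{0} = 1
G(6) = mex{1} = 0
G(7) = mex{0} = 1
G(8) = mex{1,0} = 2
G(9) = mex{2,1} = 0
G(10) = mex{0,0} = 1
G(11) = mex{1,1} = 0
G(12) = mex{0,0} = 1
G_A(12) = 1.
Heap B, S = {1, 2, 3, 7, 9}:
G(0) = 0
G(1) = mex{0} = 1
G(2) = mex{1,0} = 2
G(3) = mex{2,1,0} = 3
G(4) = mex{3,2,1} = 0
G(5) = mex{0,3,2} = 1
G(6) = mex{1,0,3} = 2
G(7) = mex{2,1,0,0} = 3
G(8) = mex{3,2,1,1} = 0
G(9) = mex{0,3,2,2,0} = 1
G(10) = mex{1,0,3,3,1} = 2
G_B(10) = 2.
Combined Grundy value = 1 ⊕ 2 = 3.
A winning move leaves total XOR = 0, i.e. changes one component's Grundy value g to g ⊕ X where X is the current total.
Heap A: need g' = 1⊕3 = 2. Options: 12−1→G=0, 12−8→G=0. Hits: 0.
Heap B: need g' = 2⊕3 = 1. Options: 10−1→G=1, 10−2→G=0, 10−3→G=3, 10−7→G=3, 10−9→G=1. Hits: 2.

2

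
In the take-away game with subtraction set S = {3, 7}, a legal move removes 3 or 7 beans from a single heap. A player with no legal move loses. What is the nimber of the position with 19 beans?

1

n :  0  1  2  3  4  5  6  7  8  9 10 11 12 13 14 15 16 17 18 19
G :  0  0  0  1  1  1  0  2  2  1  0  0  0  1  1  1  0  2  2  1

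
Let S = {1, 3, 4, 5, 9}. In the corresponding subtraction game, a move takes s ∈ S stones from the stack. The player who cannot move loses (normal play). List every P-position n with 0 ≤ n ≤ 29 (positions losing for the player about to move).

n :  0  1  2  3  4  5  6  7  8  9 10 11 12 13 14 15 16 17 18 19 20 21 22 23 24 25 26 27 28 29
G :  0  1  0  1  2  3  2  3  0  1  0  1  2  3  2  3  0  1  0  1  2  3  2  3  0  1  0  1  2  3
P-positions are exactly the n with G(n) = 0.

0, 2, 8, 10, 16, 18, 24, 26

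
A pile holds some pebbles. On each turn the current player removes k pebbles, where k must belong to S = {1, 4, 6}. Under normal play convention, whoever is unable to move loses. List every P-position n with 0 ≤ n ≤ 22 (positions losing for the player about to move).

G(0) = 0
G(1) = mex{0} = 1
G(2) = mex{1} = 0
G(3) = mex{0} = 1
G(4) = mex{1,0} = 2
G(5) = mex{2,1} = 0
G(6) = mex{0,0,0} = 1
G(7) = mex{1,1,1} = 0
G(8) = mex{0,2,0} = 1
G(9) = mex{1,0,1} = 2
G(10) = mex{2,1,2} = 0
G(11) = mex{0,0,0} = 1
G(12) = mex{1,1,1} = 0
G(13) = mex{0,2,0} = 1
G(14) = mex{1,0,1} = 2
G(15) = mex{2,1,2} = 0
G(16) = mex{0,0,0} = 1
G(17) = mex{1,1,1} = 0
G(18) = mex{0,2,0} = 1
G(19) = mex{1,0,1} = 2
G(20) = mex{2,1,2} = 0
G(21) = mex{0,0,0} = 1
G(22) = mex{1,1,1} = 0
P-positions are exactly the n with G(n) = 0.

0, 2, 5, 7, 10, 12, 15, 17, 20, 22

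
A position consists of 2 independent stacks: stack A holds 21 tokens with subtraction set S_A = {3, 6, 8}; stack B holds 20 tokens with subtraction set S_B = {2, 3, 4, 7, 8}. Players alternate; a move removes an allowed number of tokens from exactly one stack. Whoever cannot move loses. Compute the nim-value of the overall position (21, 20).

7

Stack A, S = {3, 6, 8}:
n :  0  1  2  3  4  5  6  7  8  9 10 11 12 13 14 15 16 17 18 19 20 21
G :  0  0  0  1  1  1  2  2  2  3  3  0  0  0  1  1  1  2  2  2  3  3
G_A(21) = 3.
Stack B, S = {2, 3, 4, 7, 8}:
G(0) = 0
G(1) = mex{} = 0
G(2) = mex{0} = 1
G(3) = mex{0,0} = 1
G(4) = mex{1,0,0} = 2
G(5) = mex{1,1,0} = 2
G(6) = mex{2,1,1} = 0
G(7) = mex{2,2,1,0} = 3
G(8) = mex{0,2,2,0,0} = 1
G(9) = mex{3,0,2,1,0} = 4
G(10) = mex{1,3,0,1,1} = 2
G(11) = mex{4,1,3,2,1} = 0
G(12) = mex{2,4,1,2,2} = 0
G(13) = mex{0,2,4,0,2} = 1
G(14) = mex{0,0,2,3,0} = 1
G(15) = mex{1,0,0,1,3} = 2
G(16) = mex{1,1,0,4,1} = 2
G(17) = mex{2,1,1,2,4} = 0
G(18) = mex{2,2,1,0,2} = 3
G(19) = mex{0,2,2,0,0} = 1
G(20) = mex{3,0,2,1,0} = 4
G_B(20) = 4.
Combined Grundy value = 3 ⊕ 4 = 7.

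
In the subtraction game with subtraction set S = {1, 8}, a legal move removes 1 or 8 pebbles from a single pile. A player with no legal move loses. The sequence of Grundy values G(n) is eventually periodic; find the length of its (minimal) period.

n :  0  1  2  3  4  5  6  7  8  9 10 11 12 13 14 15 16 17 18 19
G :  0  1  0  1  0  1  0  1  2  0  1  0  1  0  1  0  1  2  0  1
G(n+9) = G(n) holds for n = 0,…,7 (a full window of length max(S) = 8), so the sequence is purely periodic with period 9.

9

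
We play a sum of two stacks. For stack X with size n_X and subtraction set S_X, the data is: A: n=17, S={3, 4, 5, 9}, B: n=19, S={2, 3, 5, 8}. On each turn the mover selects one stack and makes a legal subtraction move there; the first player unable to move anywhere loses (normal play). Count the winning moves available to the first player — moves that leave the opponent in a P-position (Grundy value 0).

0

Stack A, S = {3, 4, 5, 9}:
G(0) = 0
G(1) = mex{} = 0
G(2) = mex{} = 0
G(3) = mex{0} = 1
G(4) = mex{0,0} = 1
G(5) = mex{0,0,0} = 1
G(6) = mex{1,0,0} = 2
G(7) = mex{1,1,0} = 2
G(8) = mex{1,1,1} = 0
G(9) = mex{2,1,1,0} = 3
G(10) = mex{2,2,1,0} = 3
G(11) = mex{0,2,2,0} = 1
G(12) = mex{3,0,2,1} = 4
G(13) = mex{3,3,0,1} = 2
G(14) = mex{1,3,3,1} = 0
G(15) = mex{4,1,3,2} = 0
G(16) = mex{2,4,1,2} = 0
G(17) = mex{0,2,4,0} = 1
G_A(17) = 1.
Stack B, S = {2, 3, 5, 8}:
G(0) = 0
G(1) = mex{} = 0
G(2) = mex{0} = 1
G(3) = mex{0,0} = 1
G(4) = mex{1,0} = 2
G(5) = mex{1,1,0} = 2
G(6) = mex{2,1,0} = 3
G(7) = mex{2,2,1} = 0
G(8) = mex{3,2,1,0} = 4
G(9) = mex{0,3,2,0} = 1
G(10) = mex{4,0,2,1} = 3
G(11) = mex{1,4,3,1} = 0
G(12) = mex{3,1,0,2} = 4
G(13) = mex{0,3,4,2} = 1
G(14) = mex{4,0,1,3} = 2
G(15) = mex{1,4,3,0} = 2
G(16) = mex{2,1,0,4} = 3
G(17) = mex{2,2,4,1} = 0
G(18) = mex{3,2,1,3} = 0
G(19) = mex{0,3,2,0} = 1
G_B(19) = 1.
Combined Grundy value = 1 ⊕ 1 = 0.
A winning move leaves total XOR = 0, i.e. changes one component's Grundy value g to g ⊕ X where X is the current total.
Stack A: target g' = 1⊕0 = 1, but every legal move changes the Grundy value (mex property), so 0 moves.
Stack B: target g' = 1⊕0 = 1, but every legal move changes the Grundy value (mex property), so 0 moves.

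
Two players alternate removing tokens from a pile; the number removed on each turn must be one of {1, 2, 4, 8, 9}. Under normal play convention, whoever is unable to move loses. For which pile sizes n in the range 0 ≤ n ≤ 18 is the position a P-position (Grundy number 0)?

n :  0  1  2  3  4  5  6  7  8  9 10 11 12 13 14 15 16 17 18
G :  0  1  2  0  1  2  0  1  2  3  4  5  3  0  1  2  0  1  2
P-positions are exactly the n with G(n) = 0.

0, 3, 6, 13, 16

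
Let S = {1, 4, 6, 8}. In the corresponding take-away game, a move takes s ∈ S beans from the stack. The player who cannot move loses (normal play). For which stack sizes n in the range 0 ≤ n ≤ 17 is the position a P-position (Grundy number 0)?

0, 2, 5, 7, 12, 14, 17

G(0) = 0
G(1) = mex{0} = 1
G(2) = mex{1} = 0
G(3) = mex{0} = 1
G(4) = mex{1,0} = 2
G(5) = mex{2,1} = 0
G(6) = mex{0,0,0} = 1
G(7) = mex{1,1,1} = 0
G(8) = mex{0,2,0,0} = 1
G(9) = mex{1,0,1,1} = 2
G(10) = mex{2,1,2,0} = 3
G(11) = mex{3,0,0,1} = 2
G(12) = mex{2,1,1,2} = 0
G(13) = mex{0,2,0,0} = 1
G(14) = mex{1,3,1,1} = 0
G(15) = mex{0,2,2,0} = 1
G(16) = mex{1,0,3,1} = 2
G(17) = mex{2,1,2,2} = 0
P-positions are exactly the n with G(n) = 0.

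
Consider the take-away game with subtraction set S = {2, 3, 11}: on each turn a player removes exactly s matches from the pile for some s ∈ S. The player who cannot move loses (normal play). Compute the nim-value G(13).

n :  0  1  2  3  4  5  6  7  8  9 10 11 12 13
G :  0  0  1  1  2  0  0  1  1  2  0  3  1  2

2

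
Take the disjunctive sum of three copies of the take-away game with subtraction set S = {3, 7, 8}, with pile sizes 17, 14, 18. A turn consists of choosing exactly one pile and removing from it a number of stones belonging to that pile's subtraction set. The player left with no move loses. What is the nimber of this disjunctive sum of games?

3

All piles use S = {3, 7, 8}:
G(0) = 0
G(1) = mex{} = 0
G(2) = mex{} = 0
G(3) = mex{0} = 1
G(4) = mex{0} = 1
G(5) = mex{0} = 1
G(6) = mex{1} = 0
G(7) = mex{1,0} = 2
G(8) = mex{1,0,0} = 2
G(9) = mex{0,0,0} = 1
G(10) = mex{2,1,0} = 3
G(11) = mex{2,1,1} = 0
G(12) = mex{1,1,1} = 0
G(13) = mex{3,0,1} = 2
G(14) = mex{0,2,0} = 1
G(15) = mex{0,2,2} = 1
G(16) = mex{2,1,2} = 0
G(17) = mex{1,3,1} = 0
G(18) = mex{1,0,3} = 2
Pile A: G(17) = 0.
Pile B: G(14) = 1.
Pile C: G(18) = 2.
Combined Grundy value = 0 ⊕ 1 ⊕ 2 = 3.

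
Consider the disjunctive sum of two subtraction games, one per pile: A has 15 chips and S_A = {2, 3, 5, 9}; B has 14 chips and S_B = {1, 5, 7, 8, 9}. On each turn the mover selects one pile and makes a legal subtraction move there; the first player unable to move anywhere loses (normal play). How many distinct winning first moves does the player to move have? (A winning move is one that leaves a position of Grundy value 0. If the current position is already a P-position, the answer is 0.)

Pile A, S = {2, 3, 5, 9}:
G(0) = 0
G(1) = mex{} = 0
G(2) = mex{0} = 1
G(3) = mex{0,0} = 1
G(4) = mex{1,0} = 2
G(5) = mex{1,1,0} = 2
G(6) = mex{2,1,0} = 3
G(7) = mex{2,2,1} = 0
G(8) = mex{3,2,1} = 0
G(9) = mex{0,3,2,0} = 1
G(10) = mex{0,0,2,0} = 1
G(11) = mex{1,0,3,1} = 2
G(12) = mex{1,1,0,1} = 2
G(13) = mex{2,1,0,2} = 3
G(14) = mex{2,2,1,2} = 0
G(15) = mex{3,2,1,3} = 0
G_A(15) = 0.
Pile B, S = {1, 5, 7, 8, 9}:
G(0) = 0
G(1) = mex{0} = 1
G(2) = mex{1} = 0
G(3) = mex{0} = 1
G(4) = mex{1} = 0
G(5) = mex{0,0} = 1
G(6) = mex{1,1} = 0
G(7) = mex{0,0,0} = 1
G(8) = mex{1,1,1,0} = 2
G(9) = mex{2,0,0,1,0} = 3
G(10) = mex{3,1,1,0,1} = 2
G(11) = mex{2,0,0,1,0} = 3
G(12) = mex{3,1,1,0,1} = 2
G(13) = mex{2,2,0,1,0} = 3
G(14) = mex{3,3,1,0,1} = 2
G_B(14) = 2.
Combined Grundy value = 0 ⊕ 2 = 2.
A winning move leaves total XOR = 0, i.e. changes one component's Grundy value g to g ⊕ X where X is the current total.
Pile A: need g' = 0⊕2 = 2. Options: 15−2→G=3, 15−3→G=2, 15−5→G=1, 15−9→G=3. Hits: 1.
Pile B: need g' = 2⊕2 = 0. Options: 14−1→G=3, 14−5→G=3, 14−7→G=1, 14−8→G=0, 14−9→G=1. Hits: 1.

2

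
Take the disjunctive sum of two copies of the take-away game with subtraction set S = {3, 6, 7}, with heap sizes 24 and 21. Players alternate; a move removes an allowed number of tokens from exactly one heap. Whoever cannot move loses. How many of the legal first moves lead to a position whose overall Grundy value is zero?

3

All heaps use S = {3, 6, 7}:
G(0) = 0
G(1) = mex{} = 0
G(2) = mex{} = 0
G(3) = mex{0} = 1
G(4) = mex{0} = 1
G(5) = mex{0} = 1
G(6) = mex{1,0} = 2
G(7) = mex{1,0,0} = 2
G(8) = mex{1,0,0} = 2
G(9) = mex{2,1,0} = 3
G(10) = mex{2,1,1} = 0
G(11) = mex{2,1,1} = 0
G(12) = mex{3,2,1} = 0
G(13) = mex{0,2,2} = 1
G(14) = mex{0,2,2} = 1
G(15) = mex{0,3,2} = 1
G(16) = mex{1,0,3} = 2
G(17) = mex{1,0,0} = 2
G(18) = mex{1,0,0} = 2
G(19) = mex{2,1,0} = 3
G(20) = mex{2,1,1} = 0
G(21) = mex{2,1,1} = 0
G(22) = mex{3,2,1} = 0
G(23) = mex{0,2,2} = 1
G(24) = mex{0,2,2} = 1
Heap A: G(24) = 1.
Heap B: G(21) = 0.
Combined Grundy value = 1 ⊕ 0 = 1.
A winning move leaves total XOR = 0, i.e. changes one component's Grundy value g to g ⊕ X where X is the current total.
Heap A: need g' = 1⊕1 = 0. Options: 24−3→G=0, 24−6→G=2, 24−7→G=2. Hits: 1.
Heap B: need g' = 0⊕1 = 1. Options: 21−3→G=2, 21−6→G=1, 21−7→G=1. Hits: 2.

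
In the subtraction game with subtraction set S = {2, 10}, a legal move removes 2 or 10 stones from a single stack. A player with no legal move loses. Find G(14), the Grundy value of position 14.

n :  0  1  2  3  4  5  6  7  8  9 10 11 12 13 14
G :  0  0  1  1  0  0  1  1  0  0  1  1  0  0  1

1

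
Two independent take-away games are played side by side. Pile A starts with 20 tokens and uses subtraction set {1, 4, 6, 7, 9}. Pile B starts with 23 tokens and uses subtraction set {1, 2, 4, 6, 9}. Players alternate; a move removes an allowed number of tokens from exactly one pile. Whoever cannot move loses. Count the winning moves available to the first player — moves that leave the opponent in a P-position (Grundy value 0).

1

Pile A, S = {1, 4, 6, 7, 9}:
G(0) = 0
G(1) = mex{0} = 1
G(2) = mex{1} = 0
G(3) = mex{0} = 1
G(4) = mex{1,0} = 2
G(5) = mex{2,1} = 0
G(6) = mex{0,0,0} = 1
G(7) = mex{1,1,1,0} = 2
G(8) = mex{2,2,0,1} = 3
G(9) = mex{3,0,1,0,0} = 2
G(10) = mex{2,1,2,1,1} = 0
G(11) = mex{0,2,0,2,0} = 1
G(12) = mex{1,3,1,0,1} = 2
G(13) = mex{2,2,2,1,2} = 0
G(14) = mex{0,0,3,2,0} = 1
G(15) = mex{1,1,2,3,1} = 0
G(16) = mex{0,2,0,2,2} = 1
G(17) = mex{1,0,1,0,3} = 2
G(18) = mex{2,1,2,1,2} = 0
G(19) = mex{0,0,0,2,0} = 1
G(20) = mex{1,1,1,0,1} = 2
G_A(20) = 2.
Pile B, S = {1, 2, 4, 6, 9}:
n :  0  1  2  3  4  5  6  7  8  9 10 11 12 13 14 15 16 17 18 19 20 21 22 23
G :  0  1  2  0  1  2  3  4  0  1  2  0  1  2  3  4  0  1  2  0  1  2  3  4
G_B(23) = 4.
Combined Grundy value = 2 ⊕ 4 = 6.
A winning move leaves total XOR = 0, i.e. changes one component's Grundy value g to g ⊕ X where X is the current total.
Pile A: need g' = 2⊕6 = 4. Options: 20−1→G=1, 20−4→G=1, 20−6→G=1, 20−7→G=0, 20−9→G=1. Hits: 0.
Pile B: need g' = 4⊕6 = 2. Options: 23−1→G=3, 23−2→G=2, 23−4→G=0, 23−6→G=1, 23−9→G=3. Hits: 1.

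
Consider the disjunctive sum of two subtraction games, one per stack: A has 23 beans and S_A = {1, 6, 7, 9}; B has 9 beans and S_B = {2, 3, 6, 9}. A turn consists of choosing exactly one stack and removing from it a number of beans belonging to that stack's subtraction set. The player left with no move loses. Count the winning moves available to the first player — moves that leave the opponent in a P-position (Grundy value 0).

Stack A, S = {1, 6, 7, 9}:
n :  0  1  2  3  4  5  6  7  8  9 10 11 12 13 14 15 16 17 18 19 20 21 22 23
G :  0  1  0  1  0  1  2  3  2  3  2  3  0  1  0  1  0  1  2  3  2  3  2  3
G_A(23) = 3.
Stack B, S = {2, 3, 6, 9}:
G(0) = 0
G(1) = mex{} = 0
G(2) = mex{0} = 1
G(3) = mex{0,0} = 1
G(4) = mex{1,0} = 2
G(5) = mex{1,1} = 0
G(6) = mex{2,1,0} = 3
G(7) = mex{0,2,0} = 1
G(8) = mex{3,0,1} = 2
G(9) = mex{1,3,1,0} = 2
G_B(9) = 2.
Combined Grundy value = 3 ⊕ 2 = 1.
A winning move leaves total XOR = 0, i.e. changes one component's Grundy value g to g ⊕ X where X is the current total.
Stack A: need g' = 3⊕1 = 2. Options: 23−1→G=2, 23−6→G=1, 23−7→G=0, 23−9→G=0. Hits: 1.
Stack B: need g' = 2⊕1 = 3. Options: 9−2→G=1, 9−3→G=3, 9−6→G=1, 9−9→G=0. Hits: 1.

2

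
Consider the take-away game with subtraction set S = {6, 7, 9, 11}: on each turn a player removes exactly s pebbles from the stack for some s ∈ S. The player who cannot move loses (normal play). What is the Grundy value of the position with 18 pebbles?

G(0) = 0
G(1) = mex{} = 0
G(2) = mex{} = 0
G(3) = mex{} = 0
G(4) = mex{} = 0
G(5) = mex{} = 0
G(6) = mex{0} = 1
G(7) = mex{0,0} = 1
G(8) = mex{0,0} = 1
G(9) = mex{0,0,0} = 1
G(10) = mex{0,0,0} = 1
G(11) = mex{0,0,0,0} = 1
G(12) = mex{1,0,0,0} = 2
G(13) = mex{1,1,0,0} = 2
G(14) = mex{1,1,0,0} = 2
G(15) = mex{1,1,1,0} = 2
G(16) = mex{1,1,1,0} = 2
G(17) = mex{1,1,1,1} = 0
G(18) = mex{2,1,1,1} = 0

0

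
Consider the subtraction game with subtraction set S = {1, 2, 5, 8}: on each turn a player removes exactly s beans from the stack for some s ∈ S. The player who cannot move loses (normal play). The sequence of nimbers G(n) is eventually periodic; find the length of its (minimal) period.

3

n :  0  1  2  3  4  5  6  7  8  9 10 11 12 13 14
G :  0  1  2  0  1  2  0  1  2  0  1  2  0  1  2
G(n+3) = G(n) holds for n = 0,…,7 (a full window of length max(S) = 8), so the sequence is purely periodic with period 3.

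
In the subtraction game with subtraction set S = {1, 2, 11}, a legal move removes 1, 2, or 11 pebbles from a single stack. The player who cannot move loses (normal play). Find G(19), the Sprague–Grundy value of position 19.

1

n :  0  1  2  3  4  5  6  7  8  9 10 11 12 13 14 15 16 17 18 19
G :  0  1  2  0  1  2  0  1  2  0  1  2  0  1  2  0  1  2  0  1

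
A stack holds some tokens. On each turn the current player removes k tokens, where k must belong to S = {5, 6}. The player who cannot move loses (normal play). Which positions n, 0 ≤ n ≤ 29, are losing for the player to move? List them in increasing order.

n :  0  1  2  3  4  5  6  7  8  9 10 11 12 13 14 15 16 17 18 19 20 21 22 23 24 25 26 27 28 29
G :  0  0  0  0  0  1  1  1  1  1  2  0  0  0  0  0  1  1  1  1  1  2  0  0  0  0  0  1  1  1
P-positions are exactly the n with G(n) = 0.

0, 1, 2, 3, 4, 11, 12, 13, 14, 15, 22, 23, 24, 25, 26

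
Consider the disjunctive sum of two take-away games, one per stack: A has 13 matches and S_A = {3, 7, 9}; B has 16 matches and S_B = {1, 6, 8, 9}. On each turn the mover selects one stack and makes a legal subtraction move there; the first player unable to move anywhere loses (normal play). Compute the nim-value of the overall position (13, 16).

0

Stack A, S = {3, 7, 9}:
G(0) = 0
G(1) = mex{} = 0
G(2) = mex{} = 0
G(3) = mex{0} = 1
G(4) = mex{0} = 1
G(5) = mex{0} = 1
G(6) = mex{1} = 0
G(7) = mex{1,0} = 2
G(8) = mex{1,0} = 2
G(9) = mex{0,0,0} = 1
G(10) = mex{2,1,0} = 3
G(11) = mex{2,1,0} = 3
G(12) = mex{1,1,1} = 0
G(13) = mex{3,0,1} = 2
G_A(13) = 2.
Stack B, S = {1, 6, 8, 9}:
G(0) = 0
G(1) = mex{0} = 1
G(2) = mex{1} = 0
G(3) = mex{0} = 1
G(4) = mex{1} = 0
G(5) = mex{0} = 1
G(6) = mex{1,0} = 2
G(7) = mex{2,1} = 0
G(8) = mex{0,0,0} = 1
G(9) = mex{1,1,1,0} = 2
G(10) = mex{2,0,0,1} = 3
G(11) = mex{3,1,1,0} = 2
G(12) = mex{2,2,0,1} = 3
G(13) = mex{3,0,1,0} = 2
G(14) = mex{2,1,2,1} = 0
G(15) = mex{0,2,0,2} = 1
G(16) = mex{1,3,1,0} = 2
G_B(16) = 2.
Combined Grundy value = 2 ⊕ 2 = 0.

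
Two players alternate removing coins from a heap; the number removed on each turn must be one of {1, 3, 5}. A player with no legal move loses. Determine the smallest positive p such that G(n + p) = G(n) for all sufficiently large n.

2

n :  0  1  2  3  4  5  6  7  8  9 10 11 12 13 14
G :  0  1  0  1  0  1  0  1  0  1  0  1  0  1  0
G(n+2) = G(n) holds for n = 0,…,4 (a full window of length max(S) = 5), so the sequence is purely periodic with period 2.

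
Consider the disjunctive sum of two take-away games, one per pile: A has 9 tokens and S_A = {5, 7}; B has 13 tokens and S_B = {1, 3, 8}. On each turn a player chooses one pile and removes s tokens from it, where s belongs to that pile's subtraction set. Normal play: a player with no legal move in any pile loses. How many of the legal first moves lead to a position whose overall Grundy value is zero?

Pile A, S = {5, 7}:
n : 0 1 2 3 4 5 6 7 8 9
G : 0 0 0 0 0 1 1 1 1 1
G_A(9) = 1.
Pile B, S = {1, 3, 8}:
G(0) = 0
G(1) = mex{0} = 1
G(2) = mex{1} = 0
G(3) = mex{0,0} = 1
G(4) = mex{1,1} = 0
G(5) = mex{0,0} = 1
G(6) = mex{1,1} = 0
G(7) = mex{0,0} = 1
G(8) = mex{1,1,0} = 2
G(9) = mex{2,0,1} = 3
G(10) = mex{3,1,0} = 2
G(11) = mex{2,2,1} = 0
G(12) = mex{0,3,0} = 1
G(13) = mex{1,2,1} = 0
G_B(13) = 0.
Combined Grundy value = 1 ⊕ 0 = 1.
A winning move leaves total XOR = 0, i.e. changes one component's Grundy value g to g ⊕ X where X is the current total.
Pile A: need g' = 1⊕1 = 0. Options: 9−5→G=0, 9−7→G=0. Hits: 2.
Pile B: need g' = 0⊕1 = 1. Options: 13−1→G=1, 13−3→G=2, 13−8→G=1. Hits: 2.

4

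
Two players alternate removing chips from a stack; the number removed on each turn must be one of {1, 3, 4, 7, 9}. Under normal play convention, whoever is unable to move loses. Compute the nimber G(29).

n :  0  1  2  3  4  5  6  7  8  9 10 11 12 13 14 15 16 17 18 19 20 21 22 23 24 25 26 27 28 29
G :  0  1  0  1  2  3  2  3  0  1  0  1  2  3  2  3  0  1  0  1  2  3  2  3  0  1  0  1  2  3

3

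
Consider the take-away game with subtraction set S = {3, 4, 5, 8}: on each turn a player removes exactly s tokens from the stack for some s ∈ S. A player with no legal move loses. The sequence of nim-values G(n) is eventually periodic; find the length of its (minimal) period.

11

G(0) = 0
G(1) = mex{} = 0
G(2) = mex{} = 0
G(3) = mex{0} = 1
G(4) = mex{0,0} = 1
G(5) = mex{0,0,0} = 1
G(6) = mex{1,0,0} = 2
G(7) = mex{1,1,0} = 2
G(8) = mex{1,1,1,0} = 2
G(9) = mex{2,1,1,0} = 3
G(10) = mex{2,2,1,0} = 3
G(11) = mex{2,2,2,1} = 0
G(12) = mex{3,2,2,1} = 0
G(13) = mex{3,3,2,1} = 0
G(14) = mex{0,3,3,2} = 1
G(15) = mex{0,0,3,2} = 1
G(16) = mex{0,0,0,2} = 1
G(17) = mex{1,0,0,3} = 2
G(18) = mex{1,1,0,3} = 2
G(19) = mex{1,1,1,0} = 2
G(20) = mex{2,1,1,0} = 3
G(21) = mex{2,2,1,0} = 3
G(22) = mex{2,2,2,1} = 0
G(23) = mex{3,2,2,1} = 0
G(n+11) = G(n) holds for n = 0,…,7 (a full window of length max(S) = 8), so the sequence is purely periodic with period 11.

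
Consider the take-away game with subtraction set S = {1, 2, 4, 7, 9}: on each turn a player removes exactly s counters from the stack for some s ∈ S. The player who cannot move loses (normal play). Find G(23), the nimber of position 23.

G(0) = 0
G(1) = mex{0} = 1
G(2) = mex{1,0} = 2
G(3) = mex{2,1} = 0
G(4) = mex{0,2,0} = 1
G(5) = mex{1,0,1} = 2
G(6) = mex{2,1,2} = 0
G(7) = mex{0,2,0,0} = 1
G(8) = mex{1,0,1,1} = 2
G(9) = mex{2,1,2,2,0} = 3
G(10) = mex{3,2,0,0,1} = 4
G(11) = mex{4,3,1,1,2} = 0
G(12) = mex{0,4,2,2,0} = 1
G(13) = mex{1,0,3,0,1} = 2
G(14) = mex{2,1,4,1,2} = 0
G(15) = mex{0,2,0,2,0} = 1
G(16) = mex{1,0,1,3,1} = 2
G(17) = mex{2,1,2,4,2} = 0
G(18) = mex{0,2,0,0,3} = 1
G(19) = mex{1,0,1,1,4} = 2
G(20) = mex{2,1,2,2,0} = 3
G(21) = mex{3,2,0,0,1} = 4
G(22) = mex{4,3,1,1,2} = 0
G(23) = mex{0,4,2,2,0} = 1

1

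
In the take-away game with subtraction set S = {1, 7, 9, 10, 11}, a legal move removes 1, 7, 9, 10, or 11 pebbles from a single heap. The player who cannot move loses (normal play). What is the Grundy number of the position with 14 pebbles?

G(0) = 0
G(1) = mex{0} = 1
G(2) = mex{1} = 0
G(3) = mex{0} = 1
G(4) = mex{1} = 0
G(5) = mex{0} = 1
G(6) = mex{1} = 0
G(7) = mex{0,0} = 1
G(8) = mex{1,1} = 0
G(9) = mex{0,0,0} = 1
G(10) = mex{1,1,1,0} = 2
G(11) = mex{2,0,0,1,0} = 3
G(12) = mex{3,1,1,0,1} = 2
G(13) = mex{2,0,0,1,0} = 3
G(14) = mex{3,1,1,0,1} = 2

2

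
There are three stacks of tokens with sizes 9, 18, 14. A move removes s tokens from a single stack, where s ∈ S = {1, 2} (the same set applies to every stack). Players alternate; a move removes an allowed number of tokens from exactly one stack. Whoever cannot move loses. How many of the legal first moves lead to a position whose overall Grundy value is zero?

3

All stacks use S = {1, 2}:
G(0) = 0
G(1) = mex{0} = 1
G(2) = mex{1,0} = 2
G(3) = mex{2,1} = 0
G(4) = mex{0,2} = 1
G(5) = mex{1,0} = 2
G(6) = mex{2,1} = 0
G(7) = mex{0,2} = 1
G(8) = mex{1,0} = 2
G(9) = mex{2,1} = 0
G(10) = mex{0,2} = 1
G(11) = mex{1,0} = 2
G(12) = mex{2,1} = 0
G(13) = mex{0,2} = 1
G(14) = mex{1,0} = 2
G(15) = mex{2,1} = 0
G(16) = mex{0,2} = 1
G(17) = mex{1,0} = 2
G(18) = mex{2,1} = 0
Stack A: G(9) = 0.
Stack B: G(18) = 0.
Stack C: G(14) = 2.
Combined Grundy value = 0 ⊕ 0 ⊕ 2 = 2.
A winning move leaves total XOR = 0, i.e. changes one component's Grundy value g to g ⊕ X where X is the current total.
Stack A: need g' = 0⊕2 = 2. Options: 9−1→G=2, 9−2→G=1. Hits: 1.
Stack B: need g' = 0⊕2 = 2. Options: 18−1→G=2, 18−2→G=1. Hits: 1.
Stack C: need g' = 2⊕2 = 0. Options: 14−1→G=1, 14−2→G=0. Hits: 1.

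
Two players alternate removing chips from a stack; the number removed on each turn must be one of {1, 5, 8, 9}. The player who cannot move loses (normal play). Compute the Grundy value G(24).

n :  0  1  2  3  4  5  6  7  8  9 10 11 12 13 14 15 16 17 18 19 20 21 22 23 24
G :  0  1  0  1  0  1  0  1  2  3  2  3  2  3  2  3  0  1  0  1  0  1  0  1  2

2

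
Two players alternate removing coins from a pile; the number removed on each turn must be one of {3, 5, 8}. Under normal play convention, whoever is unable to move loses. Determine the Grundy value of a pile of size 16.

1

n :  0  1  2  3  4  5  6  7  8  9 10 11 12 13 14 15 16
G :  0  0  0  1  1  1  2  2  2  3  3  0  0  0  1  1  1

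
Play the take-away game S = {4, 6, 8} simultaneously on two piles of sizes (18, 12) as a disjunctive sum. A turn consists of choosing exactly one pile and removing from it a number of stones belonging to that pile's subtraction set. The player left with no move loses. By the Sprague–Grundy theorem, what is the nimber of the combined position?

1

All piles use S = {4, 6, 8}:
G(0) = 0
G(1) = mex{} = 0
G(2) = mex{} = 0
G(3) = mex{} = 0
G(4) = mex{0} = 1
G(5) = mex{0} = 1
G(6) = mex{0,0} = 1
G(7) = mex{0,0} = 1
G(8) = mex{1,0,0} = 2
G(9) = mex{1,0,0} = 2
G(10) = mex{1,1,0} = 2
G(11) = mex{1,1,0} = 2
G(12) = mex{2,1,1} = 0
G(13) = mex{2,1,1} = 0
G(14) = mex{2,2,1} = 0
G(15) = mex{2,2,1} = 0
G(16) = mex{0,2,2} = 1
G(17) = mex{0,2,2} = 1
G(18) = mex{0,0,2} = 1
Pile A: G(18) = 1.
Pile B: G(12) = 0.
Combined Grundy value = 1 ⊕ 0 = 1.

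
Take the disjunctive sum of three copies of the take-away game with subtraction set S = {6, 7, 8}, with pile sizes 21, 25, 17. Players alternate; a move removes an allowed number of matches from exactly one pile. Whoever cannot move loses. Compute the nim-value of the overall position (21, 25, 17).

0

All piles use S = {6, 7, 8}:
G(0) = 0
G(1) = mex{} = 0
G(2) = mex{} = 0
G(3) = mex{} = 0
G(4) = mex{} = 0
G(5) = mex{} = 0
G(6) = mex{0} = 1
G(7) = mex{0,0} = 1
G(8) = mex{0,0,0} = 1
G(9) = mex{0,0,0} = 1
G(10) = mex{0,0,0} = 1
G(11) = mex{0,0,0} = 1
G(12) = mex{1,0,0} = 2
G(13) = mex{1,1,0} = 2
G(14) = mex{1,1,1} = 0
G(15) = mex{1,1,1} = 0
G(16) = mex{1,1,1} = 0
G(17) = mex{1,1,1} = 0
G(18) = mex{2,1,1} = 0
G(19) = mex{2,2,1} = 0
G(20) = mex{0,2,2} = 1
G(21) = mex{0,0,2} = 1
G(22) = mex{0,0,0} = 1
G(23) = mex{0,0,0} = 1
G(24) = mex{0,0,0} = 1
G(25) = mex{0,0,0} = 1
Pile A: G(21) = 1.
Pile B: G(25) = 1.
Pile C: G(17) = 0.
Combined Grundy value = 1 ⊕ 1 ⊕ 0 = 0.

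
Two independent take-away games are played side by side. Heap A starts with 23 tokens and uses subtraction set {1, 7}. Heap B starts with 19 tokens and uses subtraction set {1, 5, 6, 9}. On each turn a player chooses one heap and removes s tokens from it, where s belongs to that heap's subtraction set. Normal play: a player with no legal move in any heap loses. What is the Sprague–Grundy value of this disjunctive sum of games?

2

Heap A, S = {1, 7}:
n :  0  1  2  3  4  5  6  7  8  9 10 11 12 13 14 15 16 17 18 19 20 21 22 23
G :  0  1  0  1  0  1  0  1  0  1  0  1  0  1  0  1  0  1  0  1  0  1  0  1
G_A(23) = 1.
Heap B, S = {1, 5, 6, 9}:
G(0) = 0
G(1) = mex{0} = 1
G(2) = mex{1} = 0
G(3) = mex{0} = 1
G(4) = mex{1} = 0
G(5) = mex{0,0} = 1
G(6) = mex{1,1,0} = 2
G(7) = mex{2,0,1} = 3
G(8) = mex{3,1,0} = 2
G(9) = mex{2,0,1,0} = 3
G(10) = mex{3,1,0,1} = 2
G(11) = mex{2,2,1,0} = 3
G(12) = mex{3,3,2,1} = 0
G(13) = mex{0,2,3,0} = 1
G(14) = mex{1,3,2,1} = 0
G(15) = mex{0,2,3,2} = 1
G(16) = mex{1,3,2,3} = 0
G(17) = mex{0,0,3,2} = 1
G(18) = mex{1,1,0,3} = 2
G(19) = mex{2,0,1,2} = 3
G_B(19) = 3.
Combined Grundy value = 1 ⊕ 3 = 2.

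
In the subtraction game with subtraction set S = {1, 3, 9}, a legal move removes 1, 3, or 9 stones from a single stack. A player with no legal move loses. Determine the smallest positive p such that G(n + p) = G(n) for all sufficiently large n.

G(0) = 0
G(1) = mex{0} = 1
G(2) = mex{1} = 0
G(3) = mex{0,0} = 1
G(4) = mex{1,1} = 0
G(5) = mex{0,0} = 1
G(6) = mex{1,1} = 0
G(7) = mex{0,0} = 1
G(8) = mex{1,1} = 0
G(9) = mex{0,0,0} = 1
G(10) = mex{1,1,1} = 0
G(11) = mex{0,0,0} = 1
G(12) = mex{1,1,1} = 0
G(13) = mex{0,0,0} = 1
G(14) = mex{1,1,1} = 0
G(n+2) = G(n) holds for n = 0,…,8 (a full window of length max(S) = 9), so the sequence is purely periodic with period 2.

2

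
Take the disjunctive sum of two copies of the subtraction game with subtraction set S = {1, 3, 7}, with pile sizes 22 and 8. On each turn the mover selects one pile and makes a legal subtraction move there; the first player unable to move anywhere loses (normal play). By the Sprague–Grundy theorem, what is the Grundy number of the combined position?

All piles use S = {1, 3, 7}:
n :  0  1  2  3  4  5  6  7  8  9 10 11 12 13 14 15 16 17 18 19 20 21 22
G :  0  1  0  1  0  1  0  1  0  1  0  1  0  1  0  1  0  1  0  1  0  1  0
Pile A: G(22) = 0.
Pile B: G(8) = 0.
Combined Grundy value = 0 ⊕ 0 = 0.

0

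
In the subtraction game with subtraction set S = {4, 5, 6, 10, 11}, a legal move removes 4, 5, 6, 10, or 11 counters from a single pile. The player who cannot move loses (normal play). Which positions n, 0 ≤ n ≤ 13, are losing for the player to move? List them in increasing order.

0, 1, 2, 3

G(0) = 0
G(1) = mex{} = 0
G(2) = mex{} = 0
G(3) = mex{} = 0
G(4) = mex{0} = 1
G(5) = mex{0,0} = 1
G(6) = mex{0,0,0} = 1
G(7) = mex{0,0,0} = 1
G(8) = mex{1,0,0} = 2
G(9) = mex{1,1,0} = 2
G(10) = mex{1,1,1,0} = 2
G(11) = mex{1,1,1,0,0} = 2
G(12) = mex{2,1,1,0,0} = 3
G(13) = mex{2,2,1,0,0} = 3
P-positions are exactly the n with G(n) = 0.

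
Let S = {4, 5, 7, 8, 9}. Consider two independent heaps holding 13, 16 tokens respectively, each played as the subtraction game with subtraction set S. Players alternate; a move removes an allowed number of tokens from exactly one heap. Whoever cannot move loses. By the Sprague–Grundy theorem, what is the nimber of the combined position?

0

All heaps use S = {4, 5, 7, 8, 9}:
G(0) = 0
G(1) = mex{} = 0
G(2) = mex{} = 0
G(3) = mex{} = 0
G(4) = mex{0} = 1
G(5) = mex{0,0} = 1
G(6) = mex{0,0} = 1
G(7) = mex{0,0,0} = 1
G(8) = mex{1,0,0,0} = 2
G(9) = mex{1,1,0,0,0} = 2
G(10) = mex{1,1,0,0,0} = 2
G(11) = mex{1,1,1,0,0} = 2
G(12) = mex{2,1,1,1,0} = 3
G(13) = mex{2,2,1,1,1} = 0
G(14) = mex{2,2,1,1,1} = 0
G(15) = mex{2,2,2,1,1} = 0
G(16) = mex{3,2,2,2,1} = 0
Heap A: G(13) = 0.
Heap B: G(16) = 0.
Combined Grundy value = 0 ⊕ 0 = 0.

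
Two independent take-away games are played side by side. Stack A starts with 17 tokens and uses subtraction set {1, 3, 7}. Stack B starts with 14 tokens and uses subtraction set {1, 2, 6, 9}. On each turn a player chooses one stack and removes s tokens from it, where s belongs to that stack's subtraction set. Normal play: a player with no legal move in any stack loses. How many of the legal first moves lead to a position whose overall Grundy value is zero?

4

Stack A, S = {1, 3, 7}:
n :  0  1  2  3  4  5  6  7  8  9 10 11 12 13 14 15 16 17
G :  0  1  0  1  0  1  0  1  0  1  0  1  0  1  0  1  0  1
G_A(17) = 1.
Stack B, S = {1, 2, 6, 9}:
n :  0  1  2  3  4  5  6  7  8  9 10 11 12 13 14
G :  0  1  2  0  1  2  3  0  1  2  0  1  2  3  0
G_B(14) = 0.
Combined Grundy value = 1 ⊕ 0 = 1.
A winning move leaves total XOR = 0, i.e. changes one component's Grundy value g to g ⊕ X where X is the current total.
Stack A: need g' = 1⊕1 = 0. Options: 17−1→G=0, 17−3→G=0, 17−7→G=0. Hits: 3.
Stack B: need g' = 0⊕1 = 1. Options: 14−1→G=3, 14−2→G=2, 14−6→G=1, 14−9→G=2. Hits: 1.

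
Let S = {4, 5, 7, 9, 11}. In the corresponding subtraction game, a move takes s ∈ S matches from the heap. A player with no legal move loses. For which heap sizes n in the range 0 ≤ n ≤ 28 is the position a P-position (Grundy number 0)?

0, 1, 2, 3, 15, 16, 17, 18

G(0) = 0
G(1) = mex{} = 0
G(2) = mex{} = 0
G(3) = mex{} = 0
G(4) = mex{0} = 1
G(5) = mex{0,0} = 1
G(6) = mex{0,0} = 1
G(7) = mex{0,0,0} = 1
G(8) = mex{1,0,0} = 2
G(9) = mex{1,1,0,0} = 2
G(10) = mex{1,1,0,0} = 2
G(11) = mex{1,1,1,0,0} = 2
G(12) = mex{2,1,1,0,0} = 3
G(13) = mex{2,2,1,1,0} = 3
G(14) = mex{2,2,1,1,0} = 3
G(15) = mex{2,2,2,1,1} = 0
G(16) = mex{3,2,2,1,1} = 0
G(17) = mex{3,3,2,2,1} = 0
G(18) = mex{3,3,2,2,1} = 0
G(19) = mex{0,3,3,2,2} = 1
G(20) = mex{0,0,3,2,2} = 1
G(21) = mex{0,0,3,3,2} = 1
G(22) = mex{0,0,0,3,2} = 1
G(23) = mex{1,0,0,3,3} = 2
G(24) = mex{1,1,0,0,3} = 2
G(25) = mex{1,1,0,0,3} = 2
G(26) = mex{1,1,1,0,0} = 2
G(27) = mex{2,1,1,0,0} = 3
G(28) = mex{2,2,1,1,0} = 3
P-positions are exactly the n with G(n) = 0.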